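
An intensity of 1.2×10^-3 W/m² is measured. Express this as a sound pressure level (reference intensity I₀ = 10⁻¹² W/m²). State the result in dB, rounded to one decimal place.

Dividing by I₀ shifts the exponent by 12: I/I₀ = 1.2×10^9.
L = 10·(0.0792 + 9) = 90.79 dB.

90.8 dB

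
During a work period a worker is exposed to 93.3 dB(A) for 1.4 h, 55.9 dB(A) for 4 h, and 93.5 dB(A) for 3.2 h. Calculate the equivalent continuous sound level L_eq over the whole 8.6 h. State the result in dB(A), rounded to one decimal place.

90.7 dB(A)

The energy average is taken in the linear domain: L_eq = 10·log₁₀[(Σ tᵢ·10^(Lᵢ/10))/T], T = 8.6 h.
Σ tᵢ·10^(Lᵢ/10) = 1.4·10^(93.3/10) + 4·10^(55.9/10) + 3.2·10^(93.5/10) = 1.016e+10.
L_eq = 10·log₁₀(1.016e+10/8.6) = 90.72 dB(A).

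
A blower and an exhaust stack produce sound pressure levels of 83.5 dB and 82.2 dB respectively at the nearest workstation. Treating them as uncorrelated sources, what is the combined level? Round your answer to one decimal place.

Incoherent sources combine by intensity addition: L_total = 10·log₁₀(Σ 10^(L_i/10)).
Σ 10^(L/10) = 10^(83.5/10) + 10^(82.2/10) = 3.898e+08.
L_total = 10·log₁₀(3.898e+08) = 85.91 dB.

85.9 dB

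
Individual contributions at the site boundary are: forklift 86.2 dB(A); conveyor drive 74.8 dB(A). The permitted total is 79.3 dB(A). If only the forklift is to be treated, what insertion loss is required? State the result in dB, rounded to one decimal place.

8.8 dB

Fixed contribution from the other source: Σ 10^(L/10) = 10^(74.8/10) = 3.020e+07 (74.80 dB(A)).
The limit corresponds to 10^(79.3/10) = 8.511e+07; subtracting the fixed part leaves 5.491e+07 for the forklift, i.e. 77.40 dB(A).
So the forklift must be reduced from 86.2 to 77.40 dB(A): IL = 8.80 dB.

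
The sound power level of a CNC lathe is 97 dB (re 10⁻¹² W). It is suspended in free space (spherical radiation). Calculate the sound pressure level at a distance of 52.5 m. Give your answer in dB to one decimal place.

Free-field spherical radiation: L_p = L_w − 10·log₁₀(4π·r²), r = 52.5 m.
4π·r² = 3.464e+04 m², 10·log₁₀ of that is 45.395 dB.
L_p = 97 − 45.395 = 51.60 dB.

51.6 dB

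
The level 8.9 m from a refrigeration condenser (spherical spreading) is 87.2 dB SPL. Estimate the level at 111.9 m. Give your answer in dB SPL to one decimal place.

65.2 dB SPL

Point-source attenuation: ΔL = 20·log₁₀(r₂/r₁) = 20·log₁₀(111.9/8.9) = 21.989 dB.
L₂ = 87.2 − 20·log₁₀(111.9/8.9) = 87.2 − 21.989 = 65.21 dB SPL.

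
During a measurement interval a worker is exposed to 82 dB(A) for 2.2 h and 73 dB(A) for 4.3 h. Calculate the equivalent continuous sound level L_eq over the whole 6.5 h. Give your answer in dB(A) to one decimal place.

Weight each interval's intensity by its duration and average over T = 6.5 h:
Σ tᵢ·10^(Lᵢ/10) = 2.2·10^(82/10) + 4.3·10^(73/10) = 4.345e+08.
L_eq = 10·log₁₀(4.345e+08/6.5) = 78.25 dB(A).

78.3 dB(A)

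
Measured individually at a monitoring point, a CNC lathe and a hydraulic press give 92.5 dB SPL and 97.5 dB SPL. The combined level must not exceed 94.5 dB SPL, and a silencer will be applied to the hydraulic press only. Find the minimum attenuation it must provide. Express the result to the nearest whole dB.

Fixed contribution from the other source: Σ 10^(L/10) = 10^(92.5/10) = 1.778e+09 (92.50 dB SPL).
To meet 94.5 dB SPL overall, the treated hydraulic press may contribute at most 10^(94.5/10) − 1.778e+09 = 1.040e+09, i.e. 90.17 dB SPL.
Required insertion loss = 97.5 − 90.17 = 7.33 dB.

7 dB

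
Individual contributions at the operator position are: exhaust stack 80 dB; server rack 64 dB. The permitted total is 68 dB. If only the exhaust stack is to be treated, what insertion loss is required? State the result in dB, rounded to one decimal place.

The untreated sources together contribute 10^(64/10) = 2.512e+06, i.e. 64.00 dB.
To meet 68 dB overall, the treated exhaust stack may contribute at most 10^(68/10) − 2.512e+06 = 3.798e+06, i.e. 65.80 dB.
Required insertion loss = 80 − 65.80 = 14.20 dB.

14.2 dB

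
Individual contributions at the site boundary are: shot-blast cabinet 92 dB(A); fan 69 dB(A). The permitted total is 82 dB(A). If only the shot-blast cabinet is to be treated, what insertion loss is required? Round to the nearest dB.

10 dB

Everything except the shot-blast cabinet sums to 10^(69/10) = 7.943e+06 in linear terms, 69.00 dB(A).
The limit corresponds to 10^(82/10) = 1.585e+08; subtracting the fixed part leaves 1.505e+08 for the shot-blast cabinet, i.e. 81.78 dB(A).
Required insertion loss = 92 − 81.78 = 10.22 dB.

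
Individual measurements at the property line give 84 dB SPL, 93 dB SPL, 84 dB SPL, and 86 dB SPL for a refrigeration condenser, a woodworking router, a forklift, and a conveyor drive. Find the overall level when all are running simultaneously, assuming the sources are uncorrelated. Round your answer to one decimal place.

94.6 dB SPL

Incoherent sources combine by intensity addition: L_total = 10·log₁₀(Σ 10^(L_i/10)).
Σ 10^(L/10) = 10^(84/10) + 10^(93/10) + 10^(84/10) + 10^(86/10) = 2.896e+09.
L_total = 10·log₁₀(2.896e+09) = 94.62 dB SPL.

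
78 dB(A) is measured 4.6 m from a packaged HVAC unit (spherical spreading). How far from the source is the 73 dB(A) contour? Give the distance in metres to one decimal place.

Point-source spreading drops the level by 20·log₁₀(r₂/r₁); inverting, r₂/r₁ = 10^(ΔL/20).
r₂ = 4.6·10^((78−73)/20) = 4.6·10^(5.0/20) = 8.18 m.

8.2 m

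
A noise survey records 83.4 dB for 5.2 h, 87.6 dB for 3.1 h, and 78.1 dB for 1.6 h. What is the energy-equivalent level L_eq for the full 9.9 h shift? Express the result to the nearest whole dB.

Weight each interval's intensity by its duration and average over T = 9.9 h:
Σ tᵢ·10^(Lᵢ/10) = 5.2·10^(83.4/10) + 3.1·10^(87.6/10) + 1.6·10^(78.1/10) = 3.025e+09.
L_eq = 10·log₁₀(3.025e+09/9.9) = 84.85 dB.

85 dB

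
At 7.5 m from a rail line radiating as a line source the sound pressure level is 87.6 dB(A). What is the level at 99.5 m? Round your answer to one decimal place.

76.4 dB(A)

Cylindrical spreading from a line source gives a 10·log₁₀(r₂/r₁) drop.
L₂ = 87.6 − 10·log₁₀(99.5/7.5) = 87.6 − 11.228 = 76.37 dB(A).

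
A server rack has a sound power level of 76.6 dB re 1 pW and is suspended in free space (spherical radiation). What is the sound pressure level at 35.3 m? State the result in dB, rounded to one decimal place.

34.7 dB

Free-field spherical radiation: L_p = L_w − 10·log₁₀(4π·r²), r = 35.3 m.
4π·r² = 1.566e+04 m², 10·log₁₀ of that is 41.948 dB.
L_p = 76.6 − 41.948 = 34.65 dB.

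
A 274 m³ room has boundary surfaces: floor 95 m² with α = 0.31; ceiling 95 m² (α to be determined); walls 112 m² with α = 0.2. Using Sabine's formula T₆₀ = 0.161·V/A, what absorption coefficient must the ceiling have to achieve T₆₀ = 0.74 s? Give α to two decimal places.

0.08

A = 0.161·V/T₆₀ = 0.161·274/0.74 = 59.61 m² sabins.
Absorption from the other surfaces = 95·0.31 + 112·0.2 = 51.85 m², so the ceiling must supply 7.76 m² over 95 m².
α = 7.76/95 = 0.082.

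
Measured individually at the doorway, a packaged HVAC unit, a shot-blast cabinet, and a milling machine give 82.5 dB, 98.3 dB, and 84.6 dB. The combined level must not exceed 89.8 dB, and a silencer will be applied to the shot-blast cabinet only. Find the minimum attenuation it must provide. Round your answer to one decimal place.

11.4 dB

Fixed contribution from the other sources: Σ 10^(L/10) = 10^(82.5/10) + 10^(84.6/10) = 4.662e+08 (86.69 dB).
To meet 89.8 dB overall, the treated shot-blast cabinet may contribute at most 10^(89.8/10) − 4.662e+08 = 4.888e+08, i.e. 86.89 dB.
So the shot-blast cabinet must be reduced from 98.3 to 86.89 dB: IL = 11.41 dB.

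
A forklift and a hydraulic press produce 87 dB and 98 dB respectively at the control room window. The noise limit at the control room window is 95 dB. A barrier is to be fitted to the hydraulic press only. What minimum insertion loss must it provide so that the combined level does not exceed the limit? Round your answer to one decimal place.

3.7 dB

Everything except the hydraulic press sums to 10^(87/10) = 5.012e+08 in linear terms, 87.00 dB.
To meet 95 dB overall, the treated hydraulic press may contribute at most 10^(95/10) − 5.012e+08 = 2.661e+09, i.e. 94.25 dB.
So the hydraulic press must be reduced from 98 to 94.25 dB: IL = 3.75 dB.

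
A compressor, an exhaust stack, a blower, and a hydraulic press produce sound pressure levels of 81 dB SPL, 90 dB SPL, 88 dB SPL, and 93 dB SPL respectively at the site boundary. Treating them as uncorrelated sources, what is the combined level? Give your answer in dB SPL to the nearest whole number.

Incoherent sources combine by intensity addition: L_total = 10·log₁₀(Σ 10^(L_i/10)).
Σ 10^(L/10) = 10^(81/10) + 10^(90/10) + 10^(88/10) + 10^(93/10) = 3.752e+09.
L_total = 10·log₁₀(3.752e+09) = 95.74 dB SPL.

96 dB SPL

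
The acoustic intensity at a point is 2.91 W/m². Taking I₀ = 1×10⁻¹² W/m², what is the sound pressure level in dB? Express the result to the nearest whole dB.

I/I₀ = 2.91/10⁻¹² = 2.91×10^12, and L = 10·log₁₀(I/I₀).
L = 10·(0.4639 + 12) = 124.64 dB.

125 dB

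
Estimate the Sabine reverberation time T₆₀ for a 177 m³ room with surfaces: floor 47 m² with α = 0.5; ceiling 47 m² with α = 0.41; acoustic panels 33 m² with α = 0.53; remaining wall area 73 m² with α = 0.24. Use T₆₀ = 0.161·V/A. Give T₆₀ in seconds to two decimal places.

0.37 s

Summing Sᵢαᵢ: 47·0.5 + 47·0.41 + 33·0.53 + 73·0.24 = 77.78 m².
T₆₀ = 0.161·V/A = 0.161·177/77.78 = 0.366 s.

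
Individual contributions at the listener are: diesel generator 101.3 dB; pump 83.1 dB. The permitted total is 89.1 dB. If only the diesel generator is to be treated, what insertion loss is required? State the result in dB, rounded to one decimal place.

Fixed contribution from the other source: Σ 10^(L/10) = 10^(83.1/10) = 2.042e+08 (83.10 dB).
To meet 89.1 dB overall, the treated diesel generator may contribute at most 10^(89.1/10) − 2.042e+08 = 6.087e+08, i.e. 87.84 dB.
So the diesel generator must be reduced from 101.3 to 87.84 dB: IL = 13.46 dB.

13.5 dB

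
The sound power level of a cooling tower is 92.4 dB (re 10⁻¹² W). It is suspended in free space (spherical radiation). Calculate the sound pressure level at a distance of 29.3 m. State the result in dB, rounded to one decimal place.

L_p = L_w − 10·log₁₀(4π·r²) with r = 29.3 m.
4π·r² = 1.079e+04 m², 10·log₁₀ of that is 40.329 dB.
L_p = 92.4 − 40.329 = 52.07 dB.

52.1 dB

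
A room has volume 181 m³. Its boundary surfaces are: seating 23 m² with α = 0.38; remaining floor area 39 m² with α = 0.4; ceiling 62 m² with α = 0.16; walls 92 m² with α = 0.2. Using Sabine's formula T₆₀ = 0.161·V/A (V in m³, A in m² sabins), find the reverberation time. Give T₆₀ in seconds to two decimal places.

Total absorption A = 23·0.38 + 39·0.4 + 62·0.16 + 92·0.2 = 52.66 m² sabins.
T₆₀ = 0.161·V/A = 0.161·181/52.66 = 0.553 s.

0.55 s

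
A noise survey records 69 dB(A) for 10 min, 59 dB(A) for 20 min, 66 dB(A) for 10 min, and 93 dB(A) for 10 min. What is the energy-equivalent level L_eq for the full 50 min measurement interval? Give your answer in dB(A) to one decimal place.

86.0 dB(A)

L_eq = 10·log₁₀[(1/T)·Σ tᵢ·10^(Lᵢ/10)] with T = 50 min.
Σ tᵢ·10^(Lᵢ/10) = 10·10^(69/10) + 20·10^(59/10) + 10·10^(66/10) + 10·10^(93/10) = 2.009e+10.
L_eq = 10·log₁₀(2.009e+10/50) = 86.04 dB(A).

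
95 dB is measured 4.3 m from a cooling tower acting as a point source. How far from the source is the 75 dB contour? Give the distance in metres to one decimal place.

The 20.0 dB drop corresponds to a distance ratio of 10^(20.0/20) for a point source.
r₂ = 4.3·10^((95−75)/20) = 4.3·10^(20.0/20) = 43.00 m.

43.0 m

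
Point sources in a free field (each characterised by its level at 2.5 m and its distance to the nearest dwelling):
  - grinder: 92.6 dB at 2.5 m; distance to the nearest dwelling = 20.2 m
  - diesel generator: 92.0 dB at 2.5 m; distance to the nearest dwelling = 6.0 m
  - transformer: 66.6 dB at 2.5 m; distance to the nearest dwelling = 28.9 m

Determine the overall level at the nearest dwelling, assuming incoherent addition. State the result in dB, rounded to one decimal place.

84.8 dB

First find each source's level at the receiver (point-source: −20·log₁₀(r/r_ref)), then combine on an intensity basis.
grinder: 92.6 − 20·log₁₀(20.2/2.5) = 92.6 − 18.15 = 74.45 dB.
diesel generator: 92.0 − 20·log₁₀(6.0/2.5) = 92.0 − 7.60 = 84.40 dB.
transformer: 66.6 − 20·log₁₀(28.9/2.5) = 66.6 − 21.26 = 45.34 dB.
Σ 10^(L/10) = 3.031e+08 → L_total = 10·log₁₀(3.031e+08) = 84.82 dB.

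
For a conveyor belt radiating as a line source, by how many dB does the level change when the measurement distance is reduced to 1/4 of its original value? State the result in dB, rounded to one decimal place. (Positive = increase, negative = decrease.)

+6.0 dB

With cylindrical spreading the level changes by −10·log₁₀(r₂/r₁).
ΔL = −10·log₁₀(0.25) = +6.02 dB.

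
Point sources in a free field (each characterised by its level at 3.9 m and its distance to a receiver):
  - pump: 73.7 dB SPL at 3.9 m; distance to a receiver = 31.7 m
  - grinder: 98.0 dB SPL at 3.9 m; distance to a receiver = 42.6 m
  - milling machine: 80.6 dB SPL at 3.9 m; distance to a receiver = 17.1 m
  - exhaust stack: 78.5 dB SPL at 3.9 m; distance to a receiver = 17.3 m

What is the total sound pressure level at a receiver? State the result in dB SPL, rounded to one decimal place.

78.0 dB SPL

Propagate each source to the receiver with L = L_ref − 20·log₁₀(r/r_ref), then add intensities.
pump: 73.7 − 20·log₁₀(31.7/3.9) = 73.7 − 18.20 = 55.50 dB SPL.
grinder: 98.0 − 20·log₁₀(42.6/3.9) = 98.0 − 20.77 = 77.23 dB SPL.
milling machine: 80.6 − 20·log₁₀(17.1/3.9) = 80.6 − 12.84 = 67.76 dB SPL.
exhaust stack: 78.5 − 20·log₁₀(17.3/3.9) = 78.5 − 12.94 = 65.56 dB SPL.
Σ 10^(L/10) = 6.281e+07 → L_total = 10·log₁₀(6.281e+07) = 77.98 dB SPL.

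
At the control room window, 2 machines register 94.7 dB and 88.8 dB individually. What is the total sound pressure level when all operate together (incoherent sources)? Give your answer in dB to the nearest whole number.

96 dB

Incoherent sources combine by intensity addition: L_total = 10·log₁₀(Σ 10^(L_i/10)).
Σ 10^(L/10) = 10^(94.7/10) + 10^(88.8/10) = 3.710e+09.
L_total = 10·log₁₀(3.710e+09) = 95.69 dB.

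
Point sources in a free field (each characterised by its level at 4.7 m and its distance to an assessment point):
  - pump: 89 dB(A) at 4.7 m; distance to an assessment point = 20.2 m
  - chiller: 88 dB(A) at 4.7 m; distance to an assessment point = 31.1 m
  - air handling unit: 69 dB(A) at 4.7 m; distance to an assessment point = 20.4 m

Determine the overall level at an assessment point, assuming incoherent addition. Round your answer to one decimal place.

77.6 dB(A)

Apply inverse-square spreading to bring every level to the receiver, then sum 10^(L/10).
pump: 89 − 20·log₁₀(20.2/4.7) = 89 − 12.67 = 76.33 dB(A).
chiller: 88 − 20·log₁₀(31.1/4.7) = 88 − 16.41 = 71.59 dB(A).
air handling unit: 69 − 20·log₁₀(20.4/4.7) = 69 − 12.75 = 56.25 dB(A).
Σ 10^(L/10) = 5.783e+07 → L_total = 10·log₁₀(5.783e+07) = 77.62 dB(A).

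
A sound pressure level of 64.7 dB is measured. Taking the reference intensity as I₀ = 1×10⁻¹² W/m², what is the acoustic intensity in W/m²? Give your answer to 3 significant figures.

I/I₀ = 10^(64.7/10) = 2.951e+06, so I = 2.951e+06 × 10⁻¹² W/m².

2.95e-06 W/m²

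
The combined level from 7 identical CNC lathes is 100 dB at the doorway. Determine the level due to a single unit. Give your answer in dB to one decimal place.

91.5 dB

Dividing the total intensity by 7 lowers the level by 10·log₁₀ 7 = 8.451 dB: L₁ = 100 − 8.451.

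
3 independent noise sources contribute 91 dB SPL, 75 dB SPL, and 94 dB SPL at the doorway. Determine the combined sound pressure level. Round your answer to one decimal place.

Incoherent sources combine by intensity addition: L_total = 10·log₁₀(Σ 10^(L_i/10)).
Σ 10^(L/10) = 10^(91/10) + 10^(75/10) + 10^(94/10) = 3.802e+09.
L_total = 10·log₁₀(3.802e+09) = 95.80 dB SPL.

95.8 dB SPL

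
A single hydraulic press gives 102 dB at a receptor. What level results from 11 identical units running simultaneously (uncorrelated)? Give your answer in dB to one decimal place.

With 11 equal, uncorrelated contributions the intensity is 11× that of one unit, giving a rise of 10·log₁₀ 11.
L_total = 102 + 10·log₁₀(11) = 102 + 10.414 = 112.41 dB.

112.4 dB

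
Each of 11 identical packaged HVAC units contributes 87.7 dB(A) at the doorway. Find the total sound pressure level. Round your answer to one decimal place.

L_total = L₁ + 10·log₁₀ N for N identical incoherent sources.
L_total = 87.7 + 10·log₁₀(11) = 87.7 + 10.414 = 98.11 dB(A).

98.1 dB(A)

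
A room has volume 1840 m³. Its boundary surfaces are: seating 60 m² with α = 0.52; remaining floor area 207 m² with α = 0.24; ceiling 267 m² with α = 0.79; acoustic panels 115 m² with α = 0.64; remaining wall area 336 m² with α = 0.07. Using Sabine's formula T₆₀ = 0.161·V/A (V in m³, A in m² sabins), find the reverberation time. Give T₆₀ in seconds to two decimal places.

Summing Sᵢαᵢ: 60·0.52 + 207·0.24 + 267·0.79 + 115·0.64 + 336·0.07 = 388.93 m².
T₆₀ = 0.161·V/A = 0.161·1840/388.93 = 0.762 s.

0.76 s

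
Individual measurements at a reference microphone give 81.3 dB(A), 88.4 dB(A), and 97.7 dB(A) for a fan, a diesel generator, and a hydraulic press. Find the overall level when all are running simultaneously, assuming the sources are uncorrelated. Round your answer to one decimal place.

98.3 dB(A)

Incoherent sources combine by intensity addition: L_total = 10·log₁₀(Σ 10^(L_i/10)).
Σ 10^(L/10) = 10^(81.3/10) + 10^(88.4/10) + 10^(97.7/10) = 6.715e+09.
L_total = 10·log₁₀(6.715e+09) = 98.27 dB(A).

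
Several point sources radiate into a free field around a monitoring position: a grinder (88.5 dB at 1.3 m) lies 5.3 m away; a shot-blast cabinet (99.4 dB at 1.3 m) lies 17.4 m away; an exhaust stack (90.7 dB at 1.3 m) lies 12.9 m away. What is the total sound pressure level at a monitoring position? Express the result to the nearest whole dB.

80 dB

First find each source's level at the receiver (point-source: −20·log₁₀(r/r_ref)), then combine on an intensity basis.
grinder: 88.5 − 20·log₁₀(5.3/1.3) = 88.5 − 12.21 = 76.29 dB.
shot-blast cabinet: 99.4 − 20·log₁₀(17.4/1.3) = 99.4 − 22.53 = 76.87 dB.
exhaust stack: 90.7 − 20·log₁₀(12.9/1.3) = 90.7 − 19.93 = 70.77 dB.
Σ 10^(L/10) = 1.031e+08 → L_total = 10·log₁₀(1.031e+08) = 80.13 dB.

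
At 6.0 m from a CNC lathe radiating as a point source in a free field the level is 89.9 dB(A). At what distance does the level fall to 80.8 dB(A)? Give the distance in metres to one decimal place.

17.1 m

For a point source L₁ − L₂ = 20·log₁₀(r₂/r₁), so r₂ = r₁·10^((L₁−L₂)/20).
r₂ = 6.0·10^((89.9−80.8)/20) = 6.0·10^(9.1/20) = 17.11 m.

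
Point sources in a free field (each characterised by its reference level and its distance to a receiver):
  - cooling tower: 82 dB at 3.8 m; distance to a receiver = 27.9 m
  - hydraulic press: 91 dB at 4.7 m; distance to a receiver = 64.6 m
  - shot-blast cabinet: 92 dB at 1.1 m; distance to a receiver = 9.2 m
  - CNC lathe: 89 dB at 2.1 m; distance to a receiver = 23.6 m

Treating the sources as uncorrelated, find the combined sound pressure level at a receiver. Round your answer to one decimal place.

First find each source's level at the receiver (point-source: −20·log₁₀(r/r_ref)), then combine on an intensity basis.
cooling tower: 82 − 20·log₁₀(27.9/3.8) = 82 − 17.32 = 64.68 dB.
hydraulic press: 91 − 20·log₁₀(64.6/4.7) = 91 − 22.76 = 68.24 dB.
shot-blast cabinet: 92 − 20·log₁₀(9.2/1.1) = 92 − 18.45 = 73.55 dB.
CNC lathe: 89 − 20·log₁₀(23.6/2.1) = 89 − 21.01 = 67.99 dB.
Σ 10^(L/10) = 3.855e+07 → L_total = 10·log₁₀(3.855e+07) = 75.86 dB.

75.9 dB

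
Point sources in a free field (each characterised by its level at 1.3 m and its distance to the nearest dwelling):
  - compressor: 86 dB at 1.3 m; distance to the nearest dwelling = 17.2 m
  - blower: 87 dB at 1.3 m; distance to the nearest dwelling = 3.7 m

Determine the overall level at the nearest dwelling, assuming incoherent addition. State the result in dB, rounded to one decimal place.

78.1 dB

Apply inverse-square spreading to bring every level to the receiver, then sum 10^(L/10).
compressor: 86 − 20·log₁₀(17.2/1.3) = 86 − 22.43 = 63.57 dB.
blower: 87 − 20·log₁₀(3.7/1.3) = 87 − 9.09 = 77.91 dB.
Σ 10^(L/10) = 6.414e+07 → L_total = 10·log₁₀(6.414e+07) = 78.07 dB.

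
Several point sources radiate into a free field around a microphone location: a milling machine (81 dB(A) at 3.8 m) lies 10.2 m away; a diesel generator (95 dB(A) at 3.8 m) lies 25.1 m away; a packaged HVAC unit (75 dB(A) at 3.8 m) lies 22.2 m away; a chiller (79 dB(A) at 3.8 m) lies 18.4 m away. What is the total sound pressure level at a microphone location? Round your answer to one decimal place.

79.7 dB(A)

Propagate each source to the receiver with L = L_ref − 20·log₁₀(r/r_ref), then add intensities.
milling machine: 81 − 20·log₁₀(10.2/3.8) = 81 − 8.58 = 72.42 dB(A).
diesel generator: 95 − 20·log₁₀(25.1/3.8) = 95 − 16.40 = 78.60 dB(A).
packaged HVAC unit: 75 − 20·log₁₀(22.2/3.8) = 75 − 15.33 = 59.67 dB(A).
chiller: 79 − 20·log₁₀(18.4/3.8) = 79 − 13.70 = 65.30 dB(A).
Σ 10^(L/10) = 9.427e+07 → L_total = 10·log₁₀(9.427e+07) = 79.74 dB(A).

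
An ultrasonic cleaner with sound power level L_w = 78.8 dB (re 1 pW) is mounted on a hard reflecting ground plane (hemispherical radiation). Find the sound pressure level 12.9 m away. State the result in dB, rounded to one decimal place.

48.6 dB

L_p = L_w − 10·log₁₀(2π·r²) with r = 12.9 m.
2π·r² = 1046 m², 10·log₁₀ of that is 30.194 dB.
L_p = 78.8 − 30.194 = 48.61 dB.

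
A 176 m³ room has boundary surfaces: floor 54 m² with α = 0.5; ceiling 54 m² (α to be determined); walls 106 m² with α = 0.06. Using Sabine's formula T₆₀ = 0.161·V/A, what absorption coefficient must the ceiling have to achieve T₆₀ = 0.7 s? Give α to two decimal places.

From T₆₀ = 0.161·V/A, the target T₆₀ = 0.7 s needs A = 0.161·176/0.7 = 40.48 m².
Absorption from the other surfaces = 54·0.5 + 106·0.06 = 33.36 m², so the ceiling must supply 7.12 m² over 54 m².
α = 7.12/54 = 0.132.

0.13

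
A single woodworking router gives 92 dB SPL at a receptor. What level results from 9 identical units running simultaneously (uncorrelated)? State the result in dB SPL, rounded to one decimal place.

L_total = L₁ + 10·log₁₀ N for N identical incoherent sources.
L_total = 92 + 10·log₁₀(9) = 92 + 9.542 = 101.54 dB SPL.

101.5 dB SPL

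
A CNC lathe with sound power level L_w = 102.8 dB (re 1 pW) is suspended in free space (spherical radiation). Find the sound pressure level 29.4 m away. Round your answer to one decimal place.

62.4 dB

L_p = L_w − 10·log₁₀(4π·r²) with r = 29.4 m.
4π·r² = 1.086e+04 m², 10·log₁₀ of that is 40.359 dB.
L_p = 102.8 − 40.359 = 62.44 dB.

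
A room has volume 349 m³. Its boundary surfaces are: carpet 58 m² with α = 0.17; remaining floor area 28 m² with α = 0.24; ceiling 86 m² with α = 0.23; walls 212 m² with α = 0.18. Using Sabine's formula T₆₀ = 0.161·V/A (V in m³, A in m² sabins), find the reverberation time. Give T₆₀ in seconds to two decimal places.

A = Σ Sᵢαᵢ = 58·0.17 + 28·0.24 + 86·0.23 + 212·0.18 = 74.52 m².
T₆₀ = 0.161·V/A = 0.161·349/74.52 = 0.754 s.

0.75 s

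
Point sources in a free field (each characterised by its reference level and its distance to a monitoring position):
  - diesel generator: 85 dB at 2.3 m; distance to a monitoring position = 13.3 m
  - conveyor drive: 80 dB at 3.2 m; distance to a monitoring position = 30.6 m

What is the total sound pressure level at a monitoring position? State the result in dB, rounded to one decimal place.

70.2 dB

First find each source's level at the receiver (point-source: −20·log₁₀(r/r_ref)), then combine on an intensity basis.
diesel generator: 85 − 20·log₁₀(13.3/2.3) = 85 − 15.24 = 69.76 dB.
conveyor drive: 80 − 20·log₁₀(30.6/3.2) = 80 − 19.61 = 60.39 dB.
Σ 10^(L/10) = 1.055e+07 → L_total = 10·log₁₀(1.055e+07) = 70.23 dB.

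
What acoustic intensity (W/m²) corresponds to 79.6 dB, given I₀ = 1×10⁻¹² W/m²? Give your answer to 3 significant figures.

9.12e-05 W/m²

L = 10·log₁₀(I/I₀) ⇒ I = I₀·10^(L/10) = 10⁻¹² × 10^7.96.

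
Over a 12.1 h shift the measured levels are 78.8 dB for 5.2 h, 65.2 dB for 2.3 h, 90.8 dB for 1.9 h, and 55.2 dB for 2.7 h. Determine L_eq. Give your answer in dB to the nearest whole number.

83 dB

L_eq = 10·log₁₀[(1/T)·Σ tᵢ·10^(Lᵢ/10)] with T = 12.1 h.
Σ tᵢ·10^(Lᵢ/10) = 5.2·10^(78.8/10) + 2.3·10^(65.2/10) + 1.9·10^(90.8/10) + 2.7·10^(55.2/10) = 2.687e+09.
L_eq = 10·log₁₀(2.687e+09/12.1) = 83.47 dB.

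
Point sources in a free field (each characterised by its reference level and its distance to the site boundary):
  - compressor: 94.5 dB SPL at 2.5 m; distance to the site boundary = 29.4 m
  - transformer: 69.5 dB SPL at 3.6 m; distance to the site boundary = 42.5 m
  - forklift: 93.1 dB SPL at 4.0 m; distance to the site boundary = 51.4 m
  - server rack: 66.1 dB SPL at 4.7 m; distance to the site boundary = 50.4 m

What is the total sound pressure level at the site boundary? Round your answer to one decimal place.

First find each source's level at the receiver (point-source: −20·log₁₀(r/r_ref)), then combine on an intensity basis.
compressor: 94.5 − 20·log₁₀(29.4/2.5) = 94.5 − 21.41 = 73.09 dB SPL.
transformer: 69.5 − 20·log₁₀(42.5/3.6) = 69.5 − 21.44 = 48.06 dB SPL.
forklift: 93.1 − 20·log₁₀(51.4/4.0) = 93.1 − 22.18 = 70.92 dB SPL.
server rack: 66.1 − 20·log₁₀(50.4/4.7) = 66.1 − 20.61 = 45.49 dB SPL.
Σ 10^(L/10) = 3.284e+07 → L_total = 10·log₁₀(3.284e+07) = 75.16 dB SPL.

75.2 dB SPL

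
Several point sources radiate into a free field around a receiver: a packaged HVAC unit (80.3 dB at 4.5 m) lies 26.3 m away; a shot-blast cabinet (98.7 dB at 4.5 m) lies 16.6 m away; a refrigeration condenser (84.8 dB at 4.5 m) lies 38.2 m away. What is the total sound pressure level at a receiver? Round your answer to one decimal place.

Propagate each source to the receiver with L = L_ref − 20·log₁₀(r/r_ref), then add intensities.
packaged HVAC unit: 80.3 − 20·log₁₀(26.3/4.5) = 80.3 − 15.33 = 64.97 dB.
shot-blast cabinet: 98.7 − 20·log₁₀(16.6/4.5) = 98.7 − 11.34 = 87.36 dB.
refrigeration condenser: 84.8 − 20·log₁₀(38.2/4.5) = 84.8 − 18.58 = 66.22 dB.
Σ 10^(L/10) = 5.521e+08 → L_total = 10·log₁₀(5.521e+08) = 87.42 dB.

87.4 dB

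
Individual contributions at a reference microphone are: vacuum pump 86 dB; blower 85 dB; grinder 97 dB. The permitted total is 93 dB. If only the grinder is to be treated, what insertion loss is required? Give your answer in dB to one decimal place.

Fixed contribution from the other sources: Σ 10^(L/10) = 10^(86/10) + 10^(85/10) = 7.143e+08 (88.54 dB).
To meet 93 dB overall, the treated grinder may contribute at most 10^(93/10) − 7.143e+08 = 1.281e+09, i.e. 91.08 dB.
Required insertion loss = 97 − 91.08 = 5.92 dB.

5.9 dB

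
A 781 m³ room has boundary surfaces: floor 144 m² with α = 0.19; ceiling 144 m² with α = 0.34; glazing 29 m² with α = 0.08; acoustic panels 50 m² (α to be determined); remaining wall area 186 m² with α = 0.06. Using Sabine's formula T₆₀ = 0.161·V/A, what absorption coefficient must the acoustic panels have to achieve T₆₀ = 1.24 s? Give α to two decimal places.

0.23

A = 0.161·V/T₆₀ = 0.161·781/1.24 = 101.40 m² sabins.
Absorption from the other surfaces = 144·0.19 + 144·0.34 + 29·0.08 + 186·0.06 = 89.80 m², so the acoustic panels must supply 11.60 m² over 50 m².
α = 11.60/50 = 0.232.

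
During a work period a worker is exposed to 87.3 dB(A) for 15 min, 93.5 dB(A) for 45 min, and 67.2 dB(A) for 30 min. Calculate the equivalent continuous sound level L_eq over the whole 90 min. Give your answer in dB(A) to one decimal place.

90.8 dB(A)

Weight each interval's intensity by its duration and average over T = 90 min:
Σ tᵢ·10^(Lᵢ/10) = 15·10^(87.3/10) + 45·10^(93.5/10) + 30·10^(67.2/10) = 1.090e+11.
L_eq = 10·log₁₀(1.090e+11/90) = 90.83 dB(A).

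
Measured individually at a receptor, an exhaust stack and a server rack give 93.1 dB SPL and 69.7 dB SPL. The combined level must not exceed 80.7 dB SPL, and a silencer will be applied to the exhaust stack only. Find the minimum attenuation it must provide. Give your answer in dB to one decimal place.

12.8 dB

The untreated sources together contribute 10^(69.7/10) = 9.333e+06, i.e. 69.70 dB SPL.
The limit corresponds to 10^(80.7/10) = 1.175e+08; subtracting the fixed part leaves 1.082e+08 for the exhaust stack, i.e. 80.34 dB SPL.
Required insertion loss = 93.1 − 80.34 = 12.76 dB.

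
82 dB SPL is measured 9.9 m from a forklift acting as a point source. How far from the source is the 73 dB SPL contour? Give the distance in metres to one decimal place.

27.9 m

For a point source L₁ − L₂ = 20·log₁₀(r₂/r₁), so r₂ = r₁·10^((L₁−L₂)/20).
r₂ = 9.9·10^((82−73)/20) = 9.9·10^(9.0/20) = 27.90 m.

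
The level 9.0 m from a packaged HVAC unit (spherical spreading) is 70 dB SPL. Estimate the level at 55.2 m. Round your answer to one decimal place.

Spherical spreading from a point source gives a 20·log₁₀(r₂/r₁) drop.
L₂ = 70 − 20·log₁₀(55.2/9.0) = 70 − 15.754 = 54.25 dB SPL.

54.2 dB SPL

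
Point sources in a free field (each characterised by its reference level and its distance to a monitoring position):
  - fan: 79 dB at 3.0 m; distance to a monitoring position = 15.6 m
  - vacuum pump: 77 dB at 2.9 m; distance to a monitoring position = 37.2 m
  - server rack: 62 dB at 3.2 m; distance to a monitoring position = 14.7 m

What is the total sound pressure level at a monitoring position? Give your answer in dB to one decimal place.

65.2 dB

First find each source's level at the receiver (point-source: −20·log₁₀(r/r_ref)), then combine on an intensity basis.
fan: 79 − 20·log₁₀(15.6/3.0) = 79 − 14.32 = 64.68 dB.
vacuum pump: 77 − 20·log₁₀(37.2/2.9) = 77 − 22.16 = 54.84 dB.
server rack: 62 − 20·log₁₀(14.7/3.2) = 62 − 13.24 = 48.76 dB.
Σ 10^(L/10) = 3.317e+06 → L_total = 10·log₁₀(3.317e+06) = 65.21 dB.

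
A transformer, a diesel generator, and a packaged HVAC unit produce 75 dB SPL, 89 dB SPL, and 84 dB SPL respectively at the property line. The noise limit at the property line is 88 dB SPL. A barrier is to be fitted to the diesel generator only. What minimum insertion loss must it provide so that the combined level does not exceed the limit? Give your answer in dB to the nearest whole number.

4 dB

Fixed contribution from the other sources: Σ 10^(L/10) = 10^(75/10) + 10^(84/10) = 2.828e+08 (84.51 dB SPL).
The limit corresponds to 10^(88/10) = 6.310e+08; subtracting the fixed part leaves 3.481e+08 for the diesel generator, i.e. 85.42 dB SPL.
So the diesel generator must be reduced from 89 to 85.42 dB SPL: IL = 3.58 dB.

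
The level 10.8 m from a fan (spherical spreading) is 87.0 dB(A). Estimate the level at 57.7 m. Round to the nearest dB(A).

72 dB(A)

Spherical spreading from a point source gives a 20·log₁₀(r₂/r₁) drop.
L₂ = 87.0 − 20·log₁₀(57.7/10.8) = 87.0 − 14.555 = 72.44 dB(A).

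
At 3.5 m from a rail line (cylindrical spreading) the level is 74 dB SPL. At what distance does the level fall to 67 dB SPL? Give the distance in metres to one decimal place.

17.5 m

The 7.0 dB drop corresponds to a distance ratio of 10^(7.0/10) for a line source.
r₂ = 3.5·10^((74−67)/10) = 3.5·10^(7.0/10) = 17.54 m.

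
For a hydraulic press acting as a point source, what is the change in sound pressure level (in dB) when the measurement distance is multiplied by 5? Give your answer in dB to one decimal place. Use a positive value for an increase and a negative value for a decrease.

-14.0 dB

With spherical spreading the level changes by −20·log₁₀(r₂/r₁).
ΔL = −20·log₁₀(5) = -13.98 dB.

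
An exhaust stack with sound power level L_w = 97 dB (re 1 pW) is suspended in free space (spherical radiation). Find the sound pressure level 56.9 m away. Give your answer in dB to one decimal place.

L_p = L_w − 10·log₁₀(4π·r²) with r = 56.9 m.
4π·r² = 4.069e+04 m², 10·log₁₀ of that is 46.094 dB.
L_p = 97 − 46.094 = 50.91 dB.

50.9 dB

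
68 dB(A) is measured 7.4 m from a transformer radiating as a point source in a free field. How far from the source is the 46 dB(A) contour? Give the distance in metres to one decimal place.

For a point source L₁ − L₂ = 20·log₁₀(r₂/r₁), so r₂ = r₁·10^((L₁−L₂)/20).
r₂ = 7.4·10^((68−46)/20) = 7.4·10^(22.0/20) = 93.16 m.

93.2 m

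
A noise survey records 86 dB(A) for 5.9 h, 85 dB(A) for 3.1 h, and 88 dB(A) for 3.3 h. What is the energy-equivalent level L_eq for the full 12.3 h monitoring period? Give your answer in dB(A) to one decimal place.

86.4 dB(A)

Weight each interval's intensity by its duration and average over T = 12.3 h:
Σ tᵢ·10^(Lᵢ/10) = 5.9·10^(86/10) + 3.1·10^(85/10) + 3.3·10^(88/10) = 5.411e+09.
L_eq = 10·log₁₀(5.411e+09/12.3) = 86.43 dB(A).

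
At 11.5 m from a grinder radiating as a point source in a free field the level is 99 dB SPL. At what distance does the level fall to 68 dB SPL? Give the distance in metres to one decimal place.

408.0 m

The 31.0 dB drop corresponds to a distance ratio of 10^(31.0/20) for a point source.
r₂ = 11.5·10^((99−68)/20) = 11.5·10^(31.0/20) = 408.04 m.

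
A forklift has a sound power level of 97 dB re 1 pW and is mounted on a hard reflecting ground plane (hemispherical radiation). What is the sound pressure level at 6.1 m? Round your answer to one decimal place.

The power spreads over a hemisphere of area 2π·r², so L_p = L_w − 10·log₁₀(2π·r²).
2π·r² = 233.8 m², 10·log₁₀ of that is 23.688 dB.
L_p = 97 − 23.688 = 73.31 dB.

73.3 dB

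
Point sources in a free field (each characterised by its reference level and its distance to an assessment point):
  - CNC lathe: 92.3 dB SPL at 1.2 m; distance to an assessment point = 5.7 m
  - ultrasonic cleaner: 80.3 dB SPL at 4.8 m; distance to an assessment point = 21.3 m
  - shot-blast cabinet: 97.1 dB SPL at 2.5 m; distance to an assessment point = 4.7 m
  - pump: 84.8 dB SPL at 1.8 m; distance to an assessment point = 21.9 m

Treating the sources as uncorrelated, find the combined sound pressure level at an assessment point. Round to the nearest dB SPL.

92 dB SPL

First find each source's level at the receiver (point-source: −20·log₁₀(r/r_ref)), then combine on an intensity basis.
CNC lathe: 92.3 − 20·log₁₀(5.7/1.2) = 92.3 − 13.53 = 78.77 dB SPL.
ultrasonic cleaner: 80.3 − 20·log₁₀(21.3/4.8) = 80.3 − 12.94 = 67.36 dB SPL.
shot-blast cabinet: 97.1 − 20·log₁₀(4.7/2.5) = 97.1 − 5.48 = 91.62 dB SPL.
pump: 84.8 − 20·log₁₀(21.9/1.8) = 84.8 − 21.70 = 63.10 dB SPL.
Σ 10^(L/10) = 1.534e+09 → L_total = 10·log₁₀(1.534e+09) = 91.86 dB SPL.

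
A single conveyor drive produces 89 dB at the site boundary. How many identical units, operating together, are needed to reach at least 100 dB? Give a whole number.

13

The shortfall is 100 − 89 = 11.0 dB, and N units add 10·log₁₀ N, so need 10·log₁₀ N ≥ 11.0.
N ≥ 10^(11.0/10) = 12.589, so N = 13.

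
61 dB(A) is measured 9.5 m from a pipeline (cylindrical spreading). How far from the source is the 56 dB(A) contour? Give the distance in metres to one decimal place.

For a line source L₁ − L₂ = 10·log₁₀(r₂/r₁), so r₂ = r₁·10^((L₁−L₂)/10).
r₂ = 9.5·10^((61−56)/10) = 9.5·10^(5.0/10) = 30.04 m.

30.0 m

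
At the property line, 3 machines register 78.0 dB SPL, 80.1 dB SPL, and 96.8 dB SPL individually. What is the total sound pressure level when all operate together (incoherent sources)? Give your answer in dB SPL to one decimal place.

Incoherent sources combine by intensity addition: L_total = 10·log₁₀(Σ 10^(L_i/10)).
Σ 10^(L/10) = 10^(78.0/10) + 10^(80.1/10) + 10^(96.8/10) = 4.952e+09.
L_total = 10·log₁₀(4.952e+09) = 96.95 dB SPL.

96.9 dB SPL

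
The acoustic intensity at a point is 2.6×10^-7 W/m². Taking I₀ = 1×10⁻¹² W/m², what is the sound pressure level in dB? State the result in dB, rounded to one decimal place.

Dividing by I₀ shifts the exponent by 12: I/I₀ = 2.6×10^5.
L = 10·(0.4150 + 5) = 54.15 dB.

54.1 dB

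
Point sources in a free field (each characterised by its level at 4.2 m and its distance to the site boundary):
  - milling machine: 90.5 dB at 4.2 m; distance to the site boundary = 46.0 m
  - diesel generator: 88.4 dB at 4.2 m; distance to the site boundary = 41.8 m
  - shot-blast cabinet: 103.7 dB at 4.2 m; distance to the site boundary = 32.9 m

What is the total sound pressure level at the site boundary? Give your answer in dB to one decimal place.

Propagate each source to the receiver with L = L_ref − 20·log₁₀(r/r_ref), then add intensities.
milling machine: 90.5 − 20·log₁₀(46.0/4.2) = 90.5 − 20.79 = 69.71 dB.
diesel generator: 88.4 − 20·log₁₀(41.8/4.2) = 88.4 − 19.96 = 68.44 dB.
shot-blast cabinet: 103.7 − 20·log₁₀(32.9/4.2) = 103.7 − 17.88 = 85.82 dB.
Σ 10^(L/10) = 3.984e+08 → L_total = 10·log₁₀(3.984e+08) = 86.00 dB.

86.0 dB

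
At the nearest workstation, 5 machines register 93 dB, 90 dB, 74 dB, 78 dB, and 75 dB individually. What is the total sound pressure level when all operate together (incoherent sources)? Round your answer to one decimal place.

94.9 dB

Incoherent sources combine by intensity addition: L_total = 10·log₁₀(Σ 10^(L_i/10)).
Σ 10^(L/10) = 10^(93/10) + 10^(90/10) + 10^(74/10) + 10^(78/10) + 10^(75/10) = 3.115e+09.
L_total = 10·log₁₀(3.115e+09) = 94.93 dB.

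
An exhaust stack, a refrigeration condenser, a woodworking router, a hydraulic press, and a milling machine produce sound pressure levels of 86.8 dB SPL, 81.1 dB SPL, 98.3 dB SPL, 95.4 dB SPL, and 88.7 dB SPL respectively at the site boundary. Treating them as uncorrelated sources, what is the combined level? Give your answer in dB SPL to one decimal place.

100.6 dB SPL

Incoherent sources combine by intensity addition: L_total = 10·log₁₀(Σ 10^(L_i/10)).
Σ 10^(L/10) = 10^(86.8/10) + 10^(81.1/10) + 10^(98.3/10) + 10^(95.4/10) + 10^(88.7/10) = 1.158e+10.
L_total = 10·log₁₀(1.158e+10) = 100.64 dB SPL.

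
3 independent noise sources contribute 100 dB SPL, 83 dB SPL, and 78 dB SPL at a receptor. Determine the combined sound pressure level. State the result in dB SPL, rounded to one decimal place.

100.1 dB SPL

For uncorrelated sources the intensities add, so convert each level to linear form, sum, and take 10·log₁₀ of the total.
Σ 10^(L/10) = 10^(100/10) + 10^(83/10) + 10^(78/10) = 1.026e+10.
L_total = 10·log₁₀(1.026e+10) = 100.11 dB SPL.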